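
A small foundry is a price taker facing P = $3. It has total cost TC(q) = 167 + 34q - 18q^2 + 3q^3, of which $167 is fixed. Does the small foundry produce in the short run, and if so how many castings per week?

Shut down

From TC, MC = TC'(q) = 34 - 36q + 9q^2 and AVC = VC/q = 34 - 18q + 3q^2.
AVC hits its minimum where MC = AVC, at q = 3, giving min AVC = 34 - 18·3 + 3·3^2 = $7.
Since P = $3 < min AVC = $7, price fails to cover variable cost at any output.
Best response: produce nothing and absorb the $167 fixed cost.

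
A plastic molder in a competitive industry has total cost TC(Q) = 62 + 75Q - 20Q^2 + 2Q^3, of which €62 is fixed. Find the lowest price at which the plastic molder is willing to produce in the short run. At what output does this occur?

The firm shuts down when price falls below the minimum of average variable cost. AVC = VC/Q = 75 - 20Q + 2Q^2.
dAVC/dQ = -20 + 4Q = 0 gives Q = 5. min AVC = 75 - 20·5 + 2·5^2 = 25.
For P < €25 the firm produces nothing.

€25 per unit, at Q = 5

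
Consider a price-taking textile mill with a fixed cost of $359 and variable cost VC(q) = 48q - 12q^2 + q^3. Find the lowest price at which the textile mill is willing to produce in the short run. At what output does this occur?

Short-run supply begins at min AVC. From VC = 48q - 12q^2 + q^3, AVC = 48 - 12q + q^2.
At the minimum of AVC, MC = AVC. MC = 48 - 24q + 3q^2; setting MC = AVC gives 2q^2 - 12q = 0, so q = 6. min AVC = 12.
The firm shuts down for any P below $12.

$12 per unit, at q = 6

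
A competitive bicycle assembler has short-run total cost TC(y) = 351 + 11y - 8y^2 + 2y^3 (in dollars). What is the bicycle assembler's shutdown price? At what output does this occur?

$3 per unit, at y = 2

The firm shuts down when price falls below the minimum of average variable cost. AVC = VC/y = 11 - 8y + 2y^2.
At the minimum of AVC, MC = AVC. MC = 11 - 16y + 6y^2; setting MC = AVC gives 4y^2 - 8y = 0, so y = 2. min AVC = 3.
The firm shuts down for any P below $3.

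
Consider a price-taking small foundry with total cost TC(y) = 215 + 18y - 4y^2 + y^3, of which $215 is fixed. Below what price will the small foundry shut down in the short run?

$14 per unit

The shutdown price is the minimum of AVC. VC = 18y - 4y^2 + y^3, so AVC = 18 - 4y + y^2.
At the minimum of AVC, MC = AVC. MC = 18 - 8y + 3y^2; setting MC = AVC gives 2y^2 - 4y = 0, so y = 2. min AVC = 14.
So the shutdown price is $14.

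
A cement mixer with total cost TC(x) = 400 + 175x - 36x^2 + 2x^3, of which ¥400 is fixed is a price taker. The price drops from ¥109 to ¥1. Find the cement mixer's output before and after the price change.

Output falls from 11 to 0 (the firm shuts down)

MC = 175 - 72x + 6x^2; the shutdown threshold is min AVC = ¥13 (at x = 9).
At P = ¥109 ≥ min AVC, set P = MC on the rising branch: x = 11.
At P = ¥1 < min AVC = ¥13, price no longer covers variable cost at any output, so the firm shuts down: x = 0.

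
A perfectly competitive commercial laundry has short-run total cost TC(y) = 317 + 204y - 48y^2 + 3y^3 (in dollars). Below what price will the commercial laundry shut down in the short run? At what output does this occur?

The firm shuts down when price falls below the minimum of average variable cost. AVC = VC/y = 204 - 48y + 3y^2.
At the minimum of AVC, MC = AVC. MC = 204 - 96y + 9y^2; setting MC = AVC gives 6y^2 - 48y = 0, so y = 8. min AVC = 12.
For P < $12 the firm produces nothing.

$12 per unit, at y = 8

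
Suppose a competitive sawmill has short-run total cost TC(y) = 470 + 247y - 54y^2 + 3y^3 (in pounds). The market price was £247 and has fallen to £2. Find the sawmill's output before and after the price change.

Output falls from 12 to 0 (the firm shuts down)

AVC = 247 - 54y + 3y^2, minimized at y = 9 where min AVC = £4. MC = 247 - 108y + 9y^2.
With P = £247 above the shutdown price, P = MC gives y = 12.
At P = £2 < min AVC = £4, price no longer covers variable cost at any output, so the firm shuts down: y = 0.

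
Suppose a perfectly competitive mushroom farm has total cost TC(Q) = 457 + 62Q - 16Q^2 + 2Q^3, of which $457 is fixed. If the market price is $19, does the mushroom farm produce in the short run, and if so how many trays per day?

From TC, MC = TC'(Q) = 62 - 32Q + 6Q^2 and AVC = VC/Q = 62 - 16Q + 2Q^2.
AVC hits its minimum where MC = AVC, at Q = 4, giving min AVC = 62 - 16·4 + 2·4^2 = $30.
P = $19 lies below min AVC = $30; no output level covers variable cost.
Shutting down limits the loss to fixed cost, $457.

Shut down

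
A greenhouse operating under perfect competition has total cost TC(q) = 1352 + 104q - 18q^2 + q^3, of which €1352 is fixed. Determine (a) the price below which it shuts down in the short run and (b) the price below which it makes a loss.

Shutdown price = min AVC. AVC = 104 - 18q + q^2, with vertex at q = 9 and minimum €23.
ATC = 1352/q + 104 - 18q + q^2. Setting dATC/dq = −1352/q^2 − 18 + 2q = 0 gives q = 13 (since 2·13^3 − 18·13^2 = 1352).
min ATC = 1352/13 + 104 − 18·13 + 13^2 = €143. That is the break-even price.
For €23 ≤ P < €143 the firm produces at a loss; below €23 it shuts down.

Shutdown price = €23; break-even price = €143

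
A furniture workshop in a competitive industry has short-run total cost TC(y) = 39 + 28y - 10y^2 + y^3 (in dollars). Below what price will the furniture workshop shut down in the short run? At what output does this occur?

Short-run supply begins at min AVC. From VC = 28y - 10y^2 + y^3, AVC = 28 - 10y + y^2.
At the minimum of AVC, MC = AVC. MC = 28 - 20y + 3y^2; setting MC = AVC gives 2y^2 - 10y = 0, so y = 5. min AVC = 3.
For P < $3 the firm produces nothing.

$3 per unit, at y = 5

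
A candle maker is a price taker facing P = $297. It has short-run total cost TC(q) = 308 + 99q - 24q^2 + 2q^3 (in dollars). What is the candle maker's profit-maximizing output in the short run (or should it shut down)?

Produce at q = 11

Strip out fixed cost: VC = 99q - 24q^2 + 2q^3. Then AVC = 99 - 24q + 2q^2 and MC = 99 - 48q + 6q^2.
AVC is minimized where dAVC/dq = -24 + 4q = 0, at q = 6; min AVC = 99 - 24·6 + 2·6^2 = $27.
P = $297 exceeds min AVC = $27, so the firm stays open.
Set P = MC: 297 = 99 - 48q + 6q^2 → -198 - 48q + 6q^2 = 0. The roots are q = -3 and q = 11; the profit-maximizing output is on the rising part of MC, so q* = 11.
Check: AVC at q = 11 is $77 ≤ P, so revenue covers variable cost.
Profit = P·q − TC = 297·11 − 1155 = $2112.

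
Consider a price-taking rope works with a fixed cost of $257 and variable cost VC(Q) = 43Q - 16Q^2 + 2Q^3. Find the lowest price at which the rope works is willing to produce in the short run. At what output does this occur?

$11 per unit, at Q = 4

The shutdown price is the minimum of AVC. VC = 43Q - 16Q^2 + 2Q^3, so AVC = 43 - 16Q + 2Q^2.
At the minimum of AVC, MC = AVC. MC = 43 - 32Q + 6Q^2; setting MC = AVC gives 4Q^2 - 16Q = 0, so Q = 4. min AVC = 11.
So the shutdown price is $11.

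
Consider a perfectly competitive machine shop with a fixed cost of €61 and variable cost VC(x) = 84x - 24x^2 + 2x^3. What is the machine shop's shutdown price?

€12 per unit

Short-run supply begins at min AVC. From VC = 84x - 24x^2 + 2x^3, AVC = 84 - 24x + 2x^2.
At the minimum of AVC, MC = AVC. MC = 84 - 48x + 6x^2; setting MC = AVC gives 4x^2 - 24x = 0, so x = 6. min AVC = 12.
For P < €12 the firm produces nothing.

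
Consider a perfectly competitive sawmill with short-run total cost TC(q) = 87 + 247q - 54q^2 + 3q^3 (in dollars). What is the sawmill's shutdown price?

$4 per unit

The firm shuts down when price falls below the minimum of average variable cost. AVC = VC/q = 247 - 54q + 3q^2.
dAVC/dq = -54 + 6q = 0 gives q = 9. min AVC = 247 - 54·9 + 3·9^2 = 4.
The firm shuts down for any P below $4.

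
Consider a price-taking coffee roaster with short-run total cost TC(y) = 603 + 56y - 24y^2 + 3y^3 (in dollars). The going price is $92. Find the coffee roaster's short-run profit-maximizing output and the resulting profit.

AVC = 56 - 24y + 3y^2; min AVC = $8 at y = 4. Since P = $92 ≥ min AVC, the firm produces.
With MC = 56 - 48y + 9y^2, P = MC on the upward-sloping part at y* = 6.
TR = 92·6 = 552. TC = 603 + 120 = 723. Profit = 552 − 723 = -$171.
By producing, the firm covers all variable cost plus $432 of fixed cost; shutting down would lose the full $603.

Profit = -$171 at y = 6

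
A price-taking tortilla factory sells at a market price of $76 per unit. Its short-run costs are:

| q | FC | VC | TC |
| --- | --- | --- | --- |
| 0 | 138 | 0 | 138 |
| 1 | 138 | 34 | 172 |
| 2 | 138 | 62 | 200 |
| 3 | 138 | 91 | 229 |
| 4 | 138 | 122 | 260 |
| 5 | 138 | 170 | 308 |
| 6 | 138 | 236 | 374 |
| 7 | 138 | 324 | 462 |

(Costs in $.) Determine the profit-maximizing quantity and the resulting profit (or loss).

Compute π = P·q − TC at each output: q=0: -138; q=1: -96; q=2: -48; q=3: -1; q=4: 44; q=5: 72; q=6: 82; q=7: 70.
Profit is maximized at q = 6. AVC there is 236/6 = $39.33 ≤ P, so producing beats shutting down (which would give -$138).

q = 6; profit = $82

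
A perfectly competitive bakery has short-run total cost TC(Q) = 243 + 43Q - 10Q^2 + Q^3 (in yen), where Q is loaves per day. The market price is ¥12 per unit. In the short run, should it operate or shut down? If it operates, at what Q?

Variable cost is VC = 43Q - 10Q^2 + Q^3, so AVC = VC/Q = 43 - 10Q + Q^2 and MC = dTC/dQ = 43 - 20Q + 3Q^2.
AVC hits its minimum where MC = AVC, at Q = 5, giving min AVC = 43 - 10·5 + 5^2 = ¥18.
P = ¥12 lies below min AVC = ¥18; no output level covers variable cost.
Best response: produce nothing and absorb the ¥243 fixed cost.

Shut down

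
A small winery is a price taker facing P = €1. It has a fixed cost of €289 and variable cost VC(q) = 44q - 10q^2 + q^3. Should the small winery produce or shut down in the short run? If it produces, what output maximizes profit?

Shut down

Strip out fixed cost: VC = 44q - 10q^2 + q^3. Then AVC = 44 - 10q + q^2 and MC = 44 - 20q + 3q^2.
The AVC parabola has its vertex at q = 10/2 = 5, where AVC = 44 - 10·5 + 5^2 = €19.
With P < min AVC (€1 < €19), every unit sold adds to the loss.
Best response: produce nothing and absorb the €289 fixed cost.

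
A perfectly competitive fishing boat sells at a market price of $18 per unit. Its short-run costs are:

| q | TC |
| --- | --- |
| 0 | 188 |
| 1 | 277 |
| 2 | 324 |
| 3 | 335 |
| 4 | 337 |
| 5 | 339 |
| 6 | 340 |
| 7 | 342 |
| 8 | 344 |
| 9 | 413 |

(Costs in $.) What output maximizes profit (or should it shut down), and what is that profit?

q = 0 (shut down); profit = -$188

Compute π = P·q − TC at each output: q=0: -188; q=1: -259; q=2: -288; q=3: -281; q=4: -265; q=5: -249; q=6: -232; q=7: -216; q=8: -200; q=9: -251.
Profit is highest at q = 0. Equivalently, the lowest AVC in the table is 156/8 ≈ $19.50 at q = 8, and P = $18 falls below it — price never covers variable cost, so the firm shuts down and loses only its fixed cost.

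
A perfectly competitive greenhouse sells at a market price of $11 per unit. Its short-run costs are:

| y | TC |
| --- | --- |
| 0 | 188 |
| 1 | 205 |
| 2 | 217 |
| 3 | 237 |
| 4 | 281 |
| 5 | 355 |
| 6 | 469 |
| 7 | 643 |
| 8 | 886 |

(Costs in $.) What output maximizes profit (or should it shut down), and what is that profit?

y = 0 (shut down); profit = -$188

Tabulate TR − TC: y=0: -188; y=1: -194; y=2: -195; y=3: -204; y=4: -237; y=5: -300; y=6: -403; y=7: -566; y=8: -798.
Profit is highest at y = 0. Equivalently, the lowest AVC in the table is 29/2 ≈ $14.50 at y = 2, and P = $11 falls below it — price never covers variable cost, so the firm shuts down and loses only its fixed cost.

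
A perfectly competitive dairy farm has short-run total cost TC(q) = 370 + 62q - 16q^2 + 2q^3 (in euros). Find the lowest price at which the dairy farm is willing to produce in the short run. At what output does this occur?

The shutdown price is the minimum of AVC. VC = 62q - 16q^2 + 2q^3, so AVC = 62 - 16q + 2q^2.
dAVC/dq = -16 + 4q = 0 gives q = 4. min AVC = 62 - 16·4 + 2·4^2 = 30.
So the shutdown price is €30.

€30 per unit, at q = 4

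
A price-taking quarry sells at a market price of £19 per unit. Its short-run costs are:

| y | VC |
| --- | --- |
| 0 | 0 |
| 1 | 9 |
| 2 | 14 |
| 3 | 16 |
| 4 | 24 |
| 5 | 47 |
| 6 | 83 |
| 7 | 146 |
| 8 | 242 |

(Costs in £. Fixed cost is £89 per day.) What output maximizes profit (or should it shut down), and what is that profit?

Compute π = P·y − TC at each output: y=0: -89; y=1: -79; y=2: -65; y=3: -48; y=4: -37; y=5: -41; y=6: -58; y=7: -102; y=8: -179.
Profit is maximized at y = 4. AVC there is 24/4 = £6 ≤ P, so producing beats shutting down (which would give -£89).

y = 4; profit = -£37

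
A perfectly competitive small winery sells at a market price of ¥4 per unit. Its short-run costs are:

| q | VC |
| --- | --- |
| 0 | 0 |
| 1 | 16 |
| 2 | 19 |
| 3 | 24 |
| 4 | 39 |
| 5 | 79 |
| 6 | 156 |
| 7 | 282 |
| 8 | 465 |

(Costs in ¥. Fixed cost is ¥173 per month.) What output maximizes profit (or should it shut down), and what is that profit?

Tabulate TR − TC: q=0: -173; q=1: -185; q=2: -184; q=3: -185; q=4: -196; q=5: -232; q=6: -305; q=7: -427; q=8: -606.
Profit is highest at q = 0. Equivalently, the lowest AVC in the table is 24/3 ≈ ¥8 at q = 3, and P = ¥4 falls below it — price never covers variable cost, so the firm shuts down and loses only its fixed cost.

q = 0 (shut down); profit = -¥173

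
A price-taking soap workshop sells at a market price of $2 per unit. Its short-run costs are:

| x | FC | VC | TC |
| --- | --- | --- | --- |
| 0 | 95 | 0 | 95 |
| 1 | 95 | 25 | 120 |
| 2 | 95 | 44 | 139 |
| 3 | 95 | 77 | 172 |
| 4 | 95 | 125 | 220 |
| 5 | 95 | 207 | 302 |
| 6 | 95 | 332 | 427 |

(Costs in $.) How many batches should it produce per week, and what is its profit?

Compute π = P·x − TC at each output: x=0: -95; x=1: -118; x=2: -135; x=3: -166; x=4: -212; x=5: -292; x=6: -415.
Profit is highest at x = 0. Equivalently, the lowest AVC in the table is 44/2 ≈ $22 at x = 2, and P = $2 falls below it — price never covers variable cost, so the firm shuts down and loses only its fixed cost.

x = 0 (shut down); profit = -$95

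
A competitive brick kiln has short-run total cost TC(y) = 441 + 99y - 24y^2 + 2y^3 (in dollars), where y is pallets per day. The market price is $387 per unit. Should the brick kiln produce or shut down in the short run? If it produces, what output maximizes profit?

Produce at y = 12

Variable cost is VC = 99y - 24y^2 + 2y^3, so AVC = VC/y = 99 - 24y + 2y^2 and MC = dTC/dy = 99 - 48y + 6y^2.
AVC is minimized where dAVC/dy = -24 + 4y = 0, at y = 6; min AVC = 99 - 24·6 + 2·6^2 = $27.
P = $387 exceeds min AVC = $27, so the firm stays open.
Solving P = MC: -288 - 48y + 6y^2 = 0 ⇒ y = -4 or 12. On the upward-sloping branch, y* = 12.
Check: AVC at y = 12 is $99 ≤ P, so revenue covers variable cost.
Profit = P·y − TC = 387·12 − 1629 = $3015.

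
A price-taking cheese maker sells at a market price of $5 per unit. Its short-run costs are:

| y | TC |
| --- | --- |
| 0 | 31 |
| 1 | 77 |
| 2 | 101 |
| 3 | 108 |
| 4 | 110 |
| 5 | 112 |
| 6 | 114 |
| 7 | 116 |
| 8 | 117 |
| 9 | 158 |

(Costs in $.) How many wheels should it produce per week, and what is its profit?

Compute π = P·y − TC at each output: y=0: -31; y=1: -72; y=2: -91; y=3: -93; y=4: -90; y=5: -87; y=6: -84; y=7: -81; y=8: -77; y=9: -113.
Profit is highest at y = 0. Equivalently, the lowest AVC in the table is 86/8 ≈ $10.75 at y = 8, and P = $5 falls below it — price never covers variable cost, so the firm shuts down and loses only its fixed cost.

y = 0 (shut down); profit = -$31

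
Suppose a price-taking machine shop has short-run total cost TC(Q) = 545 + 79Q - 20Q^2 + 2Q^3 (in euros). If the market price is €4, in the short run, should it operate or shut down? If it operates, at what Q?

From TC, MC = TC'(Q) = 79 - 40Q + 6Q^2 and AVC = VC/Q = 79 - 20Q + 2Q^2.
AVC hits its minimum where MC = AVC, at Q = 5, giving min AVC = 79 - 20·5 + 2·5^2 = €29.
Since P = €4 < min AVC = €29, price fails to cover variable cost at any output.
Best response: produce nothing and absorb the €545 fixed cost.

Shut down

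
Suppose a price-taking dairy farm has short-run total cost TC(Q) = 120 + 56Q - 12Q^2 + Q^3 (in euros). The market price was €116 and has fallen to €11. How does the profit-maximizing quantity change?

Output falls from 10 to 0 (the firm shuts down)

MC = 56 - 24Q + 3Q^2; the shutdown threshold is min AVC = €20 (at Q = 6).
With P = €116 above the shutdown price, P = MC gives Q = 10.
At P = €11 < min AVC = €20, price no longer covers variable cost at any output, so the firm shuts down: Q = 0.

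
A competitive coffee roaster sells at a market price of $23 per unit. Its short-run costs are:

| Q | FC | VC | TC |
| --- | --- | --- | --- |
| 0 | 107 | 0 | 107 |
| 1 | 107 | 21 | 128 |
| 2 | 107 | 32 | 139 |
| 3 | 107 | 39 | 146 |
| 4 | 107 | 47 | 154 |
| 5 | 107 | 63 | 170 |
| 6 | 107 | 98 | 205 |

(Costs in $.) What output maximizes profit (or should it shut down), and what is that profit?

Q = 5; profit = -$55

Compute π = P·Q − TC at each output: Q=0: -107; Q=1: -105; Q=2: -93; Q=3: -77; Q=4: -62; Q=5: -55; Q=6: -67.
Profit is maximized at Q = 5. AVC there is 63/5 = $12.60 ≤ P, so producing beats shutting down (which would give -$107).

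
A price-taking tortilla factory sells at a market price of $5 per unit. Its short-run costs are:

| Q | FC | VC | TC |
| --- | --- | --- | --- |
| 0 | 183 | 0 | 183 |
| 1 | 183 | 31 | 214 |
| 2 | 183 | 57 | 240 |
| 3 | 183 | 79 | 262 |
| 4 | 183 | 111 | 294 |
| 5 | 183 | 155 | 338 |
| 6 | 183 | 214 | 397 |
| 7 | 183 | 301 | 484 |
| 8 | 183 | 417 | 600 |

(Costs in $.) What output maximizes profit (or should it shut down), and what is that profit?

Q = 0 (shut down); profit = -$183

Profit at each row (π = 5Q − TC): Q=0: -183; Q=1: -209; Q=2: -230; Q=3: -247; Q=4: -274; Q=5: -313; Q=6: -367; Q=7: -449; Q=8: -560.
Profit is highest at Q = 0. Equivalently, the lowest AVC in the table is 79/3 ≈ $26.33 at Q = 3, and P = $5 falls below it — price never covers variable cost, so the firm shuts down and loses only its fixed cost.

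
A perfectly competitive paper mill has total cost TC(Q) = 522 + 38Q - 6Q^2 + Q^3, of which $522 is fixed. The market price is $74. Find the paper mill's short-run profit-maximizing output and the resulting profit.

Profit = -$306 at Q = 6

AVC = 38 - 6Q + Q^2 has its minimum $29 at Q = 3; price $74 clears that bar, so the firm operates.
With MC = 38 - 12Q + 3Q^2, P = MC on the upward-sloping part at Q* = 6.
TR = 74·6 = 444. TC = 522 + 228 = 750. Profit = 444 − 750 = -$306.
By producing, the firm covers all variable cost plus $216 of fixed cost; shutting down would lose the full $522.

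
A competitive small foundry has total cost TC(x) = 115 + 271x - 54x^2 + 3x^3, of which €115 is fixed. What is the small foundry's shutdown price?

The firm shuts down when price falls below the minimum of average variable cost. AVC = VC/x = 271 - 54x + 3x^2.
At the minimum of AVC, MC = AVC. MC = 271 - 108x + 9x^2; setting MC = AVC gives 6x^2 - 54x = 0, so x = 9. min AVC = 28.
For P < €28 the firm produces nothing.

€28 per unit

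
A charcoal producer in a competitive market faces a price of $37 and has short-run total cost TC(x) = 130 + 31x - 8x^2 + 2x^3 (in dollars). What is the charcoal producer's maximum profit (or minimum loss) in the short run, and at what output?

AVC = 31 - 8x + 2x^2; min AVC = $23 at x = 2. Since P = $37 ≥ min AVC, the firm produces.
With MC = 31 - 16x + 6x^2, P = MC on the upward-sloping part at x* = 3.
TR = 37·3 = 111. TC = 130 + 75 = 205. Profit = 111 − 205 = -$94.
That loss of $94 beats the $130 the firm would lose by shutting down; producing recovers $36 of fixed cost.

Profit = -$94 at x = 3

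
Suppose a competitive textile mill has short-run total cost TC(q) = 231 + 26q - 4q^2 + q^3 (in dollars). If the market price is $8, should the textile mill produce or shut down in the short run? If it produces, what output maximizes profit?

Shut down

From TC, MC = TC'(q) = 26 - 8q + 3q^2 and AVC = VC/q = 26 - 4q + q^2.
AVC hits its minimum where MC = AVC, at q = 2, giving min AVC = 26 - 4·2 + 2^2 = $22.
P = $8 lies below min AVC = $22; no output level covers variable cost.
Best response: produce nothing and absorb the $231 fixed cost.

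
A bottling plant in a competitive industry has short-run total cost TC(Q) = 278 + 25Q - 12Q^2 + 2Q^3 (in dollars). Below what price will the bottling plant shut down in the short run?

The shutdown price is the minimum of AVC. VC = 25Q - 12Q^2 + 2Q^3, so AVC = 25 - 12Q + 2Q^2.
At the minimum of AVC, MC = AVC. MC = 25 - 24Q + 6Q^2; setting MC = AVC gives 4Q^2 - 12Q = 0, so Q = 3. min AVC = 7.
For P < $7 the firm produces nothing.

$7 per unit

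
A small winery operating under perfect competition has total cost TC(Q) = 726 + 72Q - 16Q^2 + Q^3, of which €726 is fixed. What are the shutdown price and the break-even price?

Shutdown price = €8; break-even price = €83

AVC = 72 - 16Q + Q^2; minimized at Q = 8, giving min AVC = €8. That is the shutdown price.
ATC = 726/Q + 72 - 16Q + Q^2. Setting dATC/dQ = −726/Q^2 − 16 + 2Q = 0 gives Q = 11 (since 2·11^3 − 16·11^2 = 726).
min ATC = 726/11 + 72 − 16·11 + 11^2 = €83. That is the break-even price.
For €8 ≤ P < €83 the firm produces at a loss; below €8 it shuts down.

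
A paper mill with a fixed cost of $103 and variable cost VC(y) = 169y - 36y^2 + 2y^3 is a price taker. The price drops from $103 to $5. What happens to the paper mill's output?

Output falls from 11 to 0 (the firm shuts down)

AVC = 169 - 36y + 2y^2, minimized at y = 9 where min AVC = $7. MC = 169 - 72y + 6y^2.
At P = $103 ≥ min AVC, set P = MC on the rising branch: y = 11.
At P = $5 < min AVC = $7, price no longer covers variable cost at any output, so the firm shuts down: y = 0.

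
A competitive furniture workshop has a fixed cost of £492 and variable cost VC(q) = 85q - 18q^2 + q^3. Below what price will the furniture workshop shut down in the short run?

Short-run supply begins at min AVC. From VC = 85q - 18q^2 + q^3, AVC = 85 - 18q + q^2.
At the minimum of AVC, MC = AVC. MC = 85 - 36q + 3q^2; setting MC = AVC gives 2q^2 - 18q = 0, so q = 9. min AVC = 4.
So the shutdown price is £4.

£4 per unit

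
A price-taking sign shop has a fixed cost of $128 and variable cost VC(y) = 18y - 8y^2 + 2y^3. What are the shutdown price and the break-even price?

Shutdown price = $10; break-even price = $50

AVC = 18 - 8y + 2y^2; minimized at y = 2, giving min AVC = $10. That is the shutdown price.
ATC = 128/y + 18 - 8y + 2y^2. Setting dATC/dy = −128/y^2 − 8 + 4y = 0 gives y = 4 (since 4·4^3 − 8·4^2 = 128).
min ATC = 128/4 + 18 − 8·4 + 2·4^2 = $50. That is the break-even price.
For $10 ≤ P < $50 the firm produces at a loss; below $10 it shuts down.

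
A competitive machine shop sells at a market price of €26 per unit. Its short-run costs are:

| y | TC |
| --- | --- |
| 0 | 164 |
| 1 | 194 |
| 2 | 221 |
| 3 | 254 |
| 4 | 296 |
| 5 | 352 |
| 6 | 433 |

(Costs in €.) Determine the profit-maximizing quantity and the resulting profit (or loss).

Tabulate TR − TC: y=0: -164; y=1: -168; y=2: -169; y=3: -176; y=4: -192; y=5: -222; y=6: -277.
Profit is highest at y = 0. Equivalently, the lowest AVC in the table is 57/2 ≈ €28.50 at y = 2, and P = €26 falls below it — price never covers variable cost, so the firm shuts down and loses only its fixed cost.

y = 0 (shut down); profit = -€164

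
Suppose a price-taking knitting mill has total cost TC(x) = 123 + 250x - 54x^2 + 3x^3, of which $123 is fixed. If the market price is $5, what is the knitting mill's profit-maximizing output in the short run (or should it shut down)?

Strip out fixed cost: VC = 250x - 54x^2 + 3x^3. Then AVC = 250 - 54x + 3x^2 and MC = 250 - 108x + 9x^2.
AVC hits its minimum where MC = AVC, at x = 9, giving min AVC = 250 - 54·9 + 3·9^2 = $7.
With P < min AVC ($5 < $7), every unit sold adds to the loss.
The firm minimizes its loss by shutting down and losing only its fixed cost of $123.

Shut down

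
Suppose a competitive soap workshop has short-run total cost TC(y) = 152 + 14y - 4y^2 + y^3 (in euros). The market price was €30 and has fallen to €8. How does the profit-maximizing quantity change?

Output falls from 4 to 0 (the firm shuts down)

AVC = 14 - 4y + y^2, minimized at y = 2 where min AVC = €10. MC = 14 - 8y + 3y^2.
With P = €30 above the shutdown price, P = MC gives y = 4.
At P = €8 < min AVC = €10, price no longer covers variable cost at any output, so the firm shuts down: y = 0.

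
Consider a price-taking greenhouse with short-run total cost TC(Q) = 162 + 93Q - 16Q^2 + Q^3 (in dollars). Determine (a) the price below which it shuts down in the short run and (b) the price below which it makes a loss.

AVC = 93 - 16Q + Q^2; minimized at Q = 8, giving min AVC = $29. That is the shutdown price.
ATC = 162/Q + 93 - 16Q + Q^2. Setting dATC/dQ = −162/Q^2 − 16 + 2Q = 0 gives Q = 9 (since 2·9^3 − 16·9^2 = 162).
min ATC = 162/9 + 93 − 16·9 + 9^2 = $48. That is the break-even price.
For $29 ≤ P < $48 the firm produces at a loss; below $29 it shuts down.

Shutdown price = $29; break-even price = $48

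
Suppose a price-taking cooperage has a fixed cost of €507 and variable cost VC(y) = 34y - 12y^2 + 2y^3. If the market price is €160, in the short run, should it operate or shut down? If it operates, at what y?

Strip out fixed cost: VC = 34y - 12y^2 + 2y^3. Then AVC = 34 - 12y + 2y^2 and MC = 34 - 24y + 6y^2.
AVC hits its minimum where MC = AVC, at y = 3, giving min AVC = 34 - 12·3 + 2·3^2 = €16.
Because €160 ≥ €16, revenue can cover variable cost; the firm operates.
Solving P = MC: -126 - 24y + 6y^2 = 0 ⇒ y = -3 or 7. On the upward-sloping branch, y* = 7.
Check: AVC at y = 7 is €48 ≤ P, so revenue covers variable cost.
Profit = P·y − TC = 160·7 − 843 = €277.

Produce at y = 7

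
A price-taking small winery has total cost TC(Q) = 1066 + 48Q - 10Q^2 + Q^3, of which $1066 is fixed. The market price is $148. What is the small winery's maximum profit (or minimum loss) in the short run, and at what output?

Profit = -$66 at Q = 10

AVC = 48 - 10Q + Q^2; min AVC = $23 at Q = 5. Since P = $148 ≥ min AVC, the firm produces.
With MC = 48 - 20Q + 3Q^2, P = MC on the upward-sloping part at Q* = 10.
TR = 148·10 = 1480. TC = 1066 + 480 = 1546. Profit = 1480 − 1546 = -$66.
Shutting down would mean losing the fixed cost of $1066, so operating at a loss of $66 is better by $1000.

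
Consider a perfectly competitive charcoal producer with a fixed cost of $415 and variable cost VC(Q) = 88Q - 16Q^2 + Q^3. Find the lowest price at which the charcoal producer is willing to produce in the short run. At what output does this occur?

$24 per unit, at Q = 8

Short-run supply begins at min AVC. From VC = 88Q - 16Q^2 + Q^3, AVC = 88 - 16Q + Q^2.
At the minimum of AVC, MC = AVC. MC = 88 - 32Q + 3Q^2; setting MC = AVC gives 2Q^2 - 16Q = 0, so Q = 8. min AVC = 24.
For P < $24 the firm produces nothing.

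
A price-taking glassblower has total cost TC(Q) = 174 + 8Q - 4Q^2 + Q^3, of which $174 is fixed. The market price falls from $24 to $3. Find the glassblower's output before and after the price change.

Output falls from 4 to 0 (the firm shuts down)

MC = 8 - 8Q + 3Q^2; the shutdown threshold is min AVC = $4 (at Q = 2).
With P = $24 above the shutdown price, P = MC gives Q = 4.
At P = $3 < min AVC = $4, price no longer covers variable cost at any output, so the firm shuts down: Q = 0.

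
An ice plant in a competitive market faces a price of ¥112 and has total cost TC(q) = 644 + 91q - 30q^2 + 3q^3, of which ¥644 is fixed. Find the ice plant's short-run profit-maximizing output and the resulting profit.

AVC = 91 - 30q + 3q^2; min AVC = ¥16 at q = 5. Since P = ¥112 ≥ min AVC, the firm produces.
MC = 91 - 60q + 9q^2. Setting P = MC and taking the root on the rising branch gives q* = 7.
TR = 112·7 = 784. TC = 644 + 196 = 840. Profit = 784 − 840 = -¥56.
By producing, the firm covers all variable cost plus ¥588 of fixed cost; shutting down would lose the full ¥644.

Profit = -¥56 at q = 7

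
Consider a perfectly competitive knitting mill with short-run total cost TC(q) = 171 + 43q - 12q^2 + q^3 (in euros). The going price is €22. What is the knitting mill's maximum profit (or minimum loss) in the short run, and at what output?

Profit = -€73 at q = 7

AVC = 43 - 12q + q^2; min AVC = €7 at q = 6. Since P = €22 ≥ min AVC, the firm produces.
MC = 43 - 24q + 3q^2. Setting P = MC and taking the root on the rising branch gives q* = 7.
TR = 22·7 = 154. TC = 171 + 56 = 227. Profit = 154 − 227 = -€73.
By producing, the firm covers all variable cost plus €98 of fixed cost; shutting down would lose the full €171.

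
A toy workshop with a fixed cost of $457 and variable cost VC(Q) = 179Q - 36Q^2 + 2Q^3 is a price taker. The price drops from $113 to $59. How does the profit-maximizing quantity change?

AVC = 179 - 36Q + 2Q^2, minimized at Q = 9 where min AVC = $17. MC = 179 - 72Q + 6Q^2.
At P = $113 ≥ min AVC, set P = MC on the rising branch: Q = 11.
At P = $59 ≥ min AVC, set P = MC: Q = 10. The firm stays open but cuts output.

Output falls from 11 to 10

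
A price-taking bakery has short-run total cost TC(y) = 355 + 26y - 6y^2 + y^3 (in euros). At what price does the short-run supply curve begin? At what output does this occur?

€17 per unit, at y = 3

The shutdown price is the minimum of AVC. VC = 26y - 6y^2 + y^3, so AVC = 26 - 6y + y^2.
At the minimum of AVC, MC = AVC. MC = 26 - 12y + 3y^2; setting MC = AVC gives 2y^2 - 6y = 0, so y = 3. min AVC = 17.
The firm shuts down for any P below €17.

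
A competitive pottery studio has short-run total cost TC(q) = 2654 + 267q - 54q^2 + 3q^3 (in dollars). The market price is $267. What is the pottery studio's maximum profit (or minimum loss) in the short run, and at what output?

AVC = 267 - 54q + 3q^2; min AVC = $24 at q = 9. Since P = $267 ≥ min AVC, the firm produces.
With MC = 267 - 108q + 9q^2, P = MC on the upward-sloping part at q* = 12.
TR = 267·12 = 3204. TC = 2654 + 612 = 3266. Profit = 3204 − 3266 = -$62.
By producing, the firm covers all variable cost plus $2592 of fixed cost; shutting down would lose the full $2654.

Profit = -$62 at q = 12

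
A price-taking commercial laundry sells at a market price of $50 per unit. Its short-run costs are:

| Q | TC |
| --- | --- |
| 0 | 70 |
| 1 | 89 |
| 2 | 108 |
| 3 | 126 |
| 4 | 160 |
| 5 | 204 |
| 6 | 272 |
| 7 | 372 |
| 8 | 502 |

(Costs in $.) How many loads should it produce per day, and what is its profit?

Q = 5; profit = $46

Profit at each row (π = 50Q − TC): Q=0: -70; Q=1: -39; Q=2: -8; Q=3: 24; Q=4: 40; Q=5: 46; Q=6: 28; Q=7: -22; Q=8: -102.
Profit is maximized at Q = 5. AVC there is 134/5 = $26.80 ≤ P, so producing beats shutting down (which would give -$70).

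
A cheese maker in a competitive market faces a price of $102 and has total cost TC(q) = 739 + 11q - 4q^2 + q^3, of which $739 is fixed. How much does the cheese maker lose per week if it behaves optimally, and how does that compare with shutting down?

AVC = 11 - 4q + q^2 has its minimum $7 at q = 2; price $102 clears that bar, so the firm operates.
MC = 11 - 8q + 3q^2. Setting P = MC and taking the root on the rising branch gives q* = 7.
TR = 102·7 = 714. TC = 739 + 224 = 963. Profit = 714 − 963 = -$249.
That loss of $249 beats the $739 the firm would lose by shutting down; producing recovers $490 of fixed cost.

Profit = -$249 at q = 7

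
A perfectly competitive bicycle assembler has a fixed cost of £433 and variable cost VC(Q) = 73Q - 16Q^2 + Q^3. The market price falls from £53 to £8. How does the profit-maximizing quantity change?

AVC = 73 - 16Q + Q^2, minimized at Q = 8 where min AVC = £9. MC = 73 - 32Q + 3Q^2.
With P = £53 above the shutdown price, P = MC gives Q = 10.
At P = £8 < min AVC = £9, price no longer covers variable cost at any output, so the firm shuts down: Q = 0.

Output falls from 10 to 0 (the firm shuts down)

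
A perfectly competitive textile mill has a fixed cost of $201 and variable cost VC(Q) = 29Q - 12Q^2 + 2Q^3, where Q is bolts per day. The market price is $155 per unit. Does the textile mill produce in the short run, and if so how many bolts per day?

From TC, MC = TC'(Q) = 29 - 24Q + 6Q^2 and AVC = VC/Q = 29 - 12Q + 2Q^2.
The AVC parabola has its vertex at Q = 12/4 = 3, where AVC = 29 - 12·3 + 2·3^2 = $11.
Because $155 ≥ $11, revenue can cover variable cost; the firm operates.
P = MC gives -126 - 24Q + 6Q^2 = 0, with roots -3 and 7. Take the larger (rising MC): Q* = 7.
Check: AVC at Q = 7 is $43 ≤ P, so revenue covers variable cost.
Profit = P·Q − TC = 155·7 − 502 = $583.

Produce at Q = 7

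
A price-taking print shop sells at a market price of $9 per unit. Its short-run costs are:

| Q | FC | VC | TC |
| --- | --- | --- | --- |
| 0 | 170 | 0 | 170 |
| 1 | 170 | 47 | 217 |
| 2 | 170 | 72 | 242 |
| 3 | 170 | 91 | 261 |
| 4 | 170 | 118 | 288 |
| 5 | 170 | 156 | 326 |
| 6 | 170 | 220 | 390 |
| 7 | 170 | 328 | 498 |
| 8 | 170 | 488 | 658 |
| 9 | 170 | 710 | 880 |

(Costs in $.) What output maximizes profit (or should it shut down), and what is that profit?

Profit at each row (π = 9Q − TC): Q=0: -170; Q=1: -208; Q=2: -224; Q=3: -234; Q=4: -252; Q=5: -281; Q=6: -336; Q=7: -435; Q=8: -586; Q=9: -799.
Profit is highest at Q = 0. Equivalently, the lowest AVC in the table is 118/4 ≈ $29.50 at Q = 4, and P = $9 falls below it — price never covers variable cost, so the firm shuts down and loses only its fixed cost.

Q = 0 (shut down); profit = -$170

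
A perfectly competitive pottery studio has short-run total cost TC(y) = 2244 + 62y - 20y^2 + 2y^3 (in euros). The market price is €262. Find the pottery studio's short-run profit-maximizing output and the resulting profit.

AVC = 62 - 20y + 2y^2; min AVC = €12 at y = 5. Since P = €262 ≥ min AVC, the firm produces.
MC = 62 - 40y + 6y^2. Setting P = MC and taking the root on the rising branch gives y* = 10.
TR = 262·10 = 2620. TC = 2244 + 620 = 2864. Profit = 2620 − 2864 = -€244.
That loss of €244 beats the €2244 the firm would lose by shutting down; producing recovers €2000 of fixed cost.

Profit = -€244 at y = 10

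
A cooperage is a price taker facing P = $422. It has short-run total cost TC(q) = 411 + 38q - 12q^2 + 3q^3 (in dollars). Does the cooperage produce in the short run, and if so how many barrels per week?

Variable cost is VC = 38q - 12q^2 + 3q^3, so AVC = VC/q = 38 - 12q + 3q^2 and MC = dTC/dq = 38 - 24q + 9q^2.
AVC is minimized where dAVC/dq = -12 + 6q = 0, at q = 2; min AVC = 38 - 12·2 + 3·2^2 = $26.
Because $422 ≥ $26, revenue can cover variable cost; the firm operates.
Set P = MC: 422 = 38 - 24q + 9q^2 → -384 - 24q + 9q^2 = 0. The roots are q = -16/3 and q = 8; the profit-maximizing output is on the rising part of MC, so q* = 8.
Check: AVC at q = 8 is $134 ≤ P, so revenue covers variable cost.
Profit = P·q − TC = 422·8 − 1483 = $1893.

Produce at q = 8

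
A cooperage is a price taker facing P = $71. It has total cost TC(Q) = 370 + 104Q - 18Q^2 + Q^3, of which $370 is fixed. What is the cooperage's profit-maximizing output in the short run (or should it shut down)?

Strip out fixed cost: VC = 104Q - 18Q^2 + Q^3. Then AVC = 104 - 18Q + Q^2 and MC = 104 - 36Q + 3Q^2.
The AVC parabola has its vertex at Q = 18/2 = 9, where AVC = 104 - 18·9 + 9^2 = $23.
P = $71 exceeds min AVC = $23, so the firm stays open.
P = MC gives 33 - 36Q + 3Q^2 = 0, with roots 1 and 11. Take the larger (rising MC): Q* = 11.
Check: AVC at Q = 11 is $27 ≤ P, so revenue covers variable cost.
Profit = P·Q − TC = 71·11 − 667 = $114.

Produce at Q = 11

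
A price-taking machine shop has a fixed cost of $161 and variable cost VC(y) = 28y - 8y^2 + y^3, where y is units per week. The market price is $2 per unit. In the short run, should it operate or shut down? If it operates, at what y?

Shut down

Variable cost is VC = 28y - 8y^2 + y^3, so AVC = VC/y = 28 - 8y + y^2 and MC = dTC/dy = 28 - 16y + 3y^2.
The AVC parabola has its vertex at y = 8/2 = 4, where AVC = 28 - 8·4 + 4^2 = $12.
With P < min AVC ($2 < $12), every unit sold adds to the loss.
The firm minimizes its loss by shutting down and losing only its fixed cost of $161.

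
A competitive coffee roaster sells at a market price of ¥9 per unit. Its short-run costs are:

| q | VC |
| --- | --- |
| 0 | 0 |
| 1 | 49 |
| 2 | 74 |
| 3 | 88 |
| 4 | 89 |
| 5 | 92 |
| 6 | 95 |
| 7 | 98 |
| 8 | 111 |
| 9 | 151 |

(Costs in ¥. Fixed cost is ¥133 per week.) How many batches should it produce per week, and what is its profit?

q = 0 (shut down); profit = -¥133

Profit at each row (π = 9q − TC): q=0: -133; q=1: -173; q=2: -189; q=3: -194; q=4: -186; q=5: -180; q=6: -174; q=7: -168; q=8: -172; q=9: -203.
Profit is highest at q = 0. Equivalently, the lowest AVC in the table is 111/8 ≈ ¥13.88 at q = 8, and P = ¥9 falls below it — price never covers variable cost, so the firm shuts down and loses only its fixed cost.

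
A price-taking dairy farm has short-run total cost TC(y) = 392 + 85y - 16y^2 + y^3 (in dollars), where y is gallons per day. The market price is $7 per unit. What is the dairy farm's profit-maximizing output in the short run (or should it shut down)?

Shut down

From TC, MC = TC'(y) = 85 - 32y + 3y^2 and AVC = VC/y = 85 - 16y + y^2.
AVC is minimized where dAVC/dy = -16 + 2y = 0, at y = 8; min AVC = 85 - 16·8 + 8^2 = $21.
Since P = $7 < min AVC = $21, price fails to cover variable cost at any output.
Shutting down limits the loss to fixed cost, $392.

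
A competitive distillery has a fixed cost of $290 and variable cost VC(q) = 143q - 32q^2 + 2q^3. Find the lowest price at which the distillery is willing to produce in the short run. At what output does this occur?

$15 per unit, at q = 8

The firm shuts down when price falls below the minimum of average variable cost. AVC = VC/q = 143 - 32q + 2q^2.
dAVC/dq = -32 + 4q = 0 gives q = 8. min AVC = 143 - 32·8 + 2·8^2 = 15.
So the shutdown price is $15.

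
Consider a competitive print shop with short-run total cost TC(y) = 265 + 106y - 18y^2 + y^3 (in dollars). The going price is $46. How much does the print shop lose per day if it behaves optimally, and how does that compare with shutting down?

AVC = 106 - 18y + y^2 has its minimum $25 at y = 9; price $46 clears that bar, so the firm operates.
MC = 106 - 36y + 3y^2. Setting P = MC and taking the root on the rising branch gives y* = 10.
TR = 46·10 = 460. TC = 265 + 260 = 525. Profit = 460 − 525 = -$65.
Shutting down would mean losing the fixed cost of $265, so operating at a loss of $65 is better by $200.

Profit = -$65 at y = 10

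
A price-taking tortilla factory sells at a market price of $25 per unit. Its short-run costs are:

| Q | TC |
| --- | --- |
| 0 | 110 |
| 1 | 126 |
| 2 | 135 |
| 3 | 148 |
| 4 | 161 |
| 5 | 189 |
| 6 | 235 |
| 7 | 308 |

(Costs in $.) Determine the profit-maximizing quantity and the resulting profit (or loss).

Q = 4; profit = -$61

Tabulate TR − TC: Q=0: -110; Q=1: -101; Q=2: -85; Q=3: -73; Q=4: -61; Q=5: -64; Q=6: -85; Q=7: -133.
Profit is maximized at Q = 4. AVC there is 51/4 = $12.75 ≤ P, so producing beats shutting down (which would give -$110).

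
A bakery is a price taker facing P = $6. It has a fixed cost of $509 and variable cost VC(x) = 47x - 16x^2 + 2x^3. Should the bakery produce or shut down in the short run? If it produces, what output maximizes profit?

Strip out fixed cost: VC = 47x - 16x^2 + 2x^3. Then AVC = 47 - 16x + 2x^2 and MC = 47 - 32x + 6x^2.
AVC is minimized where dAVC/dx = -16 + 4x = 0, at x = 4; min AVC = 47 - 16·4 + 2·4^2 = $15.
Since P = $6 < min AVC = $15, price fails to cover variable cost at any output.
Best response: produce nothing and absorb the $509 fixed cost.

Shut down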